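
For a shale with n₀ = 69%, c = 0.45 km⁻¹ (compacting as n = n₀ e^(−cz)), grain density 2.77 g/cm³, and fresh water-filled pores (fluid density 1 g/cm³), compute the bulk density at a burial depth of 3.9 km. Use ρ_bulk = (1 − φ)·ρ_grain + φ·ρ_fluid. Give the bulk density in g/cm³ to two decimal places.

Porosity at depth: n = 0.69·exp(−0.45×3.9) = 0.69×0.1729 = 0.1193
Bulk density: ρ_b = (1−n)ρ_g + n·ρ_f = 0.8807×2.77 + 0.1193×1
       = 2.440 + 0.119 = 2.559 g/cm³

2.56 g/cm³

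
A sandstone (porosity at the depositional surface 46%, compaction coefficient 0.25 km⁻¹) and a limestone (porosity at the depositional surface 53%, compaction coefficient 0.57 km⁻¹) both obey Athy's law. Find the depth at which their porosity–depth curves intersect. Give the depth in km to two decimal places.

0.44 km

Set φ₀ₐ e^(−kₐz) = φ₀ᵦ e^(−kᵦz) ⇒ ln(φ₀ₐ/φ₀ᵦ) = (kₐ − kᵦ)·z
z = ln(0.46/0.53) / (0.25 − 0.57) = -0.1417 / -0.32 = 0.443 km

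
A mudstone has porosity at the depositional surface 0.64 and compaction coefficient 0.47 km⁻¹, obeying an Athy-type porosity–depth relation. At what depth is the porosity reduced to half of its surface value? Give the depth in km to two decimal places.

1.47 km

n/n₀ = 1/2 ⇒ exp(−β·z) = 1/2 ⇒ z = ln(2) / β
z = 0.6931 / 0.47 = 1.475 km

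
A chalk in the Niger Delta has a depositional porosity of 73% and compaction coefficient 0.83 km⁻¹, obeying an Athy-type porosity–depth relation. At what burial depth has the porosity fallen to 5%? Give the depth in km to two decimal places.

3.23 km

Invert Athy's law: z = ln(n₀/n) / c
z = ln(0.73/0.05) / 0.83 = ln(14.6) / 0.83 = 2.6810 / 0.83 = 3.230 km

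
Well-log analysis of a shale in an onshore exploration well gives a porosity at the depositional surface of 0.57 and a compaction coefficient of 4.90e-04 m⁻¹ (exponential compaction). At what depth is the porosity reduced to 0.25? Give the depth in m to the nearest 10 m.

Working in km (1 km = 1000 m; k in km⁻¹ = k in m⁻¹ × 1000):
Invert Athy's law: z = ln(n₀/n) / k
z = ln(0.57/0.25) / 0.49 = ln(2.28) / 0.49 = 0.8242 / 0.49 = 1.682 km

1680 m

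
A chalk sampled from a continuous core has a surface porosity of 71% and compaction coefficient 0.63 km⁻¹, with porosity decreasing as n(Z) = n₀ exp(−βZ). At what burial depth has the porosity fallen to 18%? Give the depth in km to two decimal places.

2.18 km

Invert Athy's law: Z = ln(n₀/n) / β
Z = ln(0.71/0.18) / 0.63 = ln(3.944) / 0.63 = 1.3723 / 0.63 = 2.178 km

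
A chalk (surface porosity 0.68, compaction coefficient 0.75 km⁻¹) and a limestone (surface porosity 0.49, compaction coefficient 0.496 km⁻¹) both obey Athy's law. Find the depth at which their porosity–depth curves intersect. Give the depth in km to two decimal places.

1.29 km

Set phi₀ₐ e^(−cₐz) = phi₀ᵦ e^(−cᵦz) ⇒ ln(phi₀ₐ/phi₀ᵦ) = (cₐ − cᵦ)·z
z = ln(0.68/0.49) / (0.75 − 0.496) = 0.3277 / 0.254 = 1.290 km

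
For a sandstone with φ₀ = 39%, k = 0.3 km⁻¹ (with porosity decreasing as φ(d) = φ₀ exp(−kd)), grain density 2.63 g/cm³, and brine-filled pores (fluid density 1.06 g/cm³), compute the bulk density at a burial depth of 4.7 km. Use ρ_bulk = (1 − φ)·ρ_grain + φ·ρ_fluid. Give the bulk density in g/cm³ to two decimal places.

2.48 g/cm³

Porosity at depth: φ = 0.39·exp(−0.3×4.7) = 0.39×0.2441 = 0.0952
Bulk density: ρ_b = (1−φ)ρ_g + φ·ρ_f = 0.9048×2.63 + 0.0952×1.06
       = 2.380 + 0.101 = 2.481 g/cm³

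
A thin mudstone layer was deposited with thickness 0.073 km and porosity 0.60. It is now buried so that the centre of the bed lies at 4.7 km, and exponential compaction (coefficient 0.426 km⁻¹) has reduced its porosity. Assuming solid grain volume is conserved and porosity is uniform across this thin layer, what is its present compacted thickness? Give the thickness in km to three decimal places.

0.032 km

Porosity at 4.7 km: φ = 0.6·exp(−0.426×4.7) = 0.0810
Solid-volume conservation: h(1−φ) = h₀(1−φ₀) ⇒ h = h₀·(1−φ₀)/(1−φ)
h = 0.073 × (1 − 0.6)/(1 − 0.0810) = 0.073 × 0.4353 = 0.0318 km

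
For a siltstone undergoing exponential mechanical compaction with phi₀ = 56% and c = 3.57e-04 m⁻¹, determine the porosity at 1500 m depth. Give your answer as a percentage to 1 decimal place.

Working in km (1 km = 1000 m; c in km⁻¹ = c in m⁻¹ × 1000):
phi = phi₀·exp(−c·z) = 0.56 × exp(−0.357 × 1.5) = 0.56 × exp(−0.5355)
  = 0.56 × 0.5854 = 0.3278

32.8%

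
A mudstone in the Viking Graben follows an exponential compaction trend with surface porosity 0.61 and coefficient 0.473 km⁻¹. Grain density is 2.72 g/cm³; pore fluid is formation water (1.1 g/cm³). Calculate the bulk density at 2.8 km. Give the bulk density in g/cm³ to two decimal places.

2.46 g/cm³

Porosity at depth: n = 0.61·exp(−0.473×2.8) = 0.61×0.2660 = 0.1622
Bulk density: ρ_b = (1−n)ρ_g + n·ρ_f = 0.8378×2.72 + 0.1622×1.1
       = 2.279 + 0.178 = 2.457 g/cm³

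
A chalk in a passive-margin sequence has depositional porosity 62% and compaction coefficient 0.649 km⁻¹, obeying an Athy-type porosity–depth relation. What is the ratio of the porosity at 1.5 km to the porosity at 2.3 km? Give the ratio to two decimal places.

1.68

phi(Z₁)/phi(Z₂) = e^(−k·Z₁)/e^(−k·Z₂) = e^{k(Z₂−Z₁)}
= exp(0.649 × 0.8) = exp(0.5192) = 1.6807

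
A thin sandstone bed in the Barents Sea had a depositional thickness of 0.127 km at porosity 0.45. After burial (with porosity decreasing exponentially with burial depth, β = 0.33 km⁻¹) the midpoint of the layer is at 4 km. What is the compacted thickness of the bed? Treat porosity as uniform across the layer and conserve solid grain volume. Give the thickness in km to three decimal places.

Porosity at 4 km: n = 0.45·exp(−0.33×4) = 0.1202
Solid-volume conservation: h(1−n) = h₀(1−n₀) ⇒ h = h₀·(1−n₀)/(1−n)
h = 0.127 × (1 − 0.45)/(1 − 0.1202) = 0.127 × 0.6251 = 0.0794 km

0.079 km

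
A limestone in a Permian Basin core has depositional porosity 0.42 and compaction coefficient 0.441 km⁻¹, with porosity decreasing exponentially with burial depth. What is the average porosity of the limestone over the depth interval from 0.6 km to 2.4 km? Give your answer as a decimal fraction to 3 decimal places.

⟨n⟩ = (1/(z₂−z₁)) ∫ n₀ e^(−kz) dz = n₀·(e^(−k·z₁) − e^(−k·z₂)) / (k·(z₂−z₁))
e^(−0.441×0.6) = 0.7675; e^(−0.441×2.4) = 0.3470
⟨n⟩ = 0.42 × (0.7675 − 0.3470) / (0.441 × 1.8) = 0.42 × 0.5297 = 0.2225

0.222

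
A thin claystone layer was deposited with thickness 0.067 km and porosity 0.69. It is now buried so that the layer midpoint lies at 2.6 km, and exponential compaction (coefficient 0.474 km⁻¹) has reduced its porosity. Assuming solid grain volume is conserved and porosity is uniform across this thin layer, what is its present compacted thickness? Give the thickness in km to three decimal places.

0.026 km

Porosity at 2.6 km: φ = 0.69·exp(−0.474×2.6) = 0.2012
Solid-volume conservation: h(1−φ) = h₀(1−φ₀) ⇒ h = h₀·(1−φ₀)/(1−φ)
h = 0.067 × (1 − 0.69)/(1 − 0.2012) = 0.067 × 0.3881 = 0.0260 km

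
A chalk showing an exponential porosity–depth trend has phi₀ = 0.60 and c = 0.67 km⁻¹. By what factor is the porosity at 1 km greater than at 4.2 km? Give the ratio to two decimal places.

phi(z₁)/phi(z₂) = e^(−c·z₁)/e^(−c·z₂) = e^{c(z₂−z₁)}
= exp(0.67 × 3.2) = exp(2.144) = 8.5335

8.53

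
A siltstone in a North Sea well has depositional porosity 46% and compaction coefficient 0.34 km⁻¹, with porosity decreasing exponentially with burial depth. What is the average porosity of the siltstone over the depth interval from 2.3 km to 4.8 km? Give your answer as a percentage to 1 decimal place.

14.2%

⟨n⟩ = (1/(Z₂−Z₁)) ∫ n₀ e^(−βZ) dZ = n₀·(e^(−β·Z₁) − e^(−β·Z₂)) / (β·(Z₂−Z₁))
e^(−0.34×2.3) = 0.4575; e^(−0.34×4.8) = 0.1955
⟨n⟩ = 0.46 × (0.4575 − 0.1955) / (0.34 × 2.5) = 0.46 × 0.3082 = 0.1418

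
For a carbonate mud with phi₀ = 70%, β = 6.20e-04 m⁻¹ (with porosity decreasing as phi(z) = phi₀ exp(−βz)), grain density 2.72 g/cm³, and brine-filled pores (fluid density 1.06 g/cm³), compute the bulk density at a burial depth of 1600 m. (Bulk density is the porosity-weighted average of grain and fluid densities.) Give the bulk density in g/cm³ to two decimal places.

Working in km (1 km = 1000 m; β in km⁻¹ = β in m⁻¹ × 1000):
Porosity at depth: phi = 0.7·exp(−0.62×1.6) = 0.7×0.3708 = 0.2596
Bulk density: ρ_b = (1−phi)ρ_g + phi·ρ_f = 0.7404×2.72 + 0.2596×1.06
       = 2.014 + 0.275 = 2.289 g/cm³

2.29 g/cm³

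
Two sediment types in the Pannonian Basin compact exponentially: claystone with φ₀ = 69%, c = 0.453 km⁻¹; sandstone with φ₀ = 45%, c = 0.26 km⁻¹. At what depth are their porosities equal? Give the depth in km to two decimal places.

Set φ₀ₐ e^(−cₐd) = φ₀ᵦ e^(−cᵦd) ⇒ ln(φ₀ₐ/φ₀ᵦ) = (cₐ − cᵦ)·d
d = ln(0.69/0.45) / (0.453 − 0.26) = 0.4274 / 0.193 = 2.215 km

2.21 km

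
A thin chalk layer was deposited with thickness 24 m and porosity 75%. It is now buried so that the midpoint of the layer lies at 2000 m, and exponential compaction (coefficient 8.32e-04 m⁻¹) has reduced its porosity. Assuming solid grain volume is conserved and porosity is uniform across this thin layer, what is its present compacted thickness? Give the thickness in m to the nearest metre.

Working in km (1 km = 1000 m; β in km⁻¹ = β in m⁻¹ × 1000):
Porosity at 2 km: φ = 0.75·exp(−0.832×2) = 0.1420
Solid-volume conservation: h(1−φ) = h₀(1−φ₀) ⇒ h = h₀·(1−φ₀)/(1−φ)
h = 0.024 × (1 − 0.75)/(1 − 0.1420) = 0.024 × 0.2914 = 0.0070 km

7 m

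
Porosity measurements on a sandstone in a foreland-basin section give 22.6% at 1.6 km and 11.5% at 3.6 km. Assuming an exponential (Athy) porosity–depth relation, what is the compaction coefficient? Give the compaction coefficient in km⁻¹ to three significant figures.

Athy: phi(d) = phi₀ e^(−kd) ⇒ phi₁/phi₂ = e^{k(d₂−d₁)} ⇒ k = ln(phi₁/phi₂)/(d₂−d₁)
k = ln(0.226/0.115) / (3.6 − 1.6) = ln(1.965) / 2 = 0.6756 / 2 = 0.3378 km⁻¹

0.338 km⁻¹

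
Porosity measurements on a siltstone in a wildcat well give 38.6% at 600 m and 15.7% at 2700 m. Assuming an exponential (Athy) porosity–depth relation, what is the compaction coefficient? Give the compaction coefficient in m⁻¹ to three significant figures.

Working in km (1 km = 1000 m; β in km⁻¹ = β in m⁻¹ × 1000):
Athy: n(Z) = n₀ e^(−βZ) ⇒ n₁/n₂ = e^{β(Z₂−Z₁)} ⇒ β = ln(n₁/n₂)/(Z₂−Z₁)
β = ln(0.386/0.157) / (2.7 − 0.6) = ln(2.459) / 2.1 = 0.8996 / 2.1 = 0.4284 km⁻¹

0.000428 m⁻¹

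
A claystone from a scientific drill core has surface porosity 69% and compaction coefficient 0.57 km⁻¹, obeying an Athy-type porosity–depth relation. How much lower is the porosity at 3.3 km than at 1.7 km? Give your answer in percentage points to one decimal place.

15.7 percentage points

n(1.7) = 0.69·e^(−0.57×1.7) = 0.2618
n(3.3) = 0.69·e^(−0.57×3.3) = 0.1052
Δn = 0.2618 − 0.1052 = 0.1566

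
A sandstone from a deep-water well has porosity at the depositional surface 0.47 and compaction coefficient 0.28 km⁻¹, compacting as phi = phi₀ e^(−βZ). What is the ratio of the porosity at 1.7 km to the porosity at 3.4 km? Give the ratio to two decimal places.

1.61

phi(Z₁)/phi(Z₂) = e^(−β·Z₁)/e^(−β·Z₂) = e^{β(Z₂−Z₁)}
= exp(0.28 × 1.7) = exp(0.476) = 1.6096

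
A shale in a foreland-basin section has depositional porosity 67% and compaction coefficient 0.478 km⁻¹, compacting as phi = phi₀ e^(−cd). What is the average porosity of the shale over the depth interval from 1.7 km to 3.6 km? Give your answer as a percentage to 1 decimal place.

19.5%

⟨phi⟩ = (1/(d₂−d₁)) ∫ phi₀ e^(−cd) dd = phi₀·(e^(−c·d₁) − e^(−c·d₂)) / (c·(d₂−d₁))
e^(−0.478×1.7) = 0.4437; e^(−0.478×3.6) = 0.1789
⟨phi⟩ = 0.67 × (0.4437 − 0.1789) / (0.478 × 1.9) = 0.67 × 0.2915 = 0.1953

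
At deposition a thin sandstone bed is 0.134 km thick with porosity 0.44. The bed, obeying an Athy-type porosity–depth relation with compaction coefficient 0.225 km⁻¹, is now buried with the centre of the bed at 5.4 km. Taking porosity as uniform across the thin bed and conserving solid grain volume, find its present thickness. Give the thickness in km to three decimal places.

0.086 km

Porosity at 5.4 km: n = 0.44·exp(−0.225×5.4) = 0.1306
Solid-volume conservation: h(1−n) = h₀(1−n₀) ⇒ h = h₀·(1−n₀)/(1−n)
h = 0.134 × (1 − 0.44)/(1 − 0.1306) = 0.134 × 0.6441 = 0.0863 km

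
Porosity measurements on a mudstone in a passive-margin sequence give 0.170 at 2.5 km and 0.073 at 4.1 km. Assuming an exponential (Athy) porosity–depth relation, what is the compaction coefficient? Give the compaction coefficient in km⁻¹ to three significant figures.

0.528 km⁻¹

Athy: n(z) = n₀ e^(−βz) ⇒ n₁/n₂ = e^{β(z₂−z₁)} ⇒ β = ln(n₁/n₂)/(z₂−z₁)
β = ln(0.17/0.073) / (4.1 − 2.5) = ln(2.329) / 1.6 = 0.8453 / 1.6 = 0.5283 km⁻¹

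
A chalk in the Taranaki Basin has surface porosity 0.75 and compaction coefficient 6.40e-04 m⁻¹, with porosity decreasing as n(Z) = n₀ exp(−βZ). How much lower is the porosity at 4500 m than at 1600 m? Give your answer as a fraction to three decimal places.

0.227

Working in km (1 km = 1000 m; β in km⁻¹ = β in m⁻¹ × 1000):
n(1.6) = 0.75·e^(−0.64×1.6) = 0.2694
n(4.5) = 0.75·e^(−0.64×4.5) = 0.0421
Δn = 0.2694 − 0.0421 = 0.2273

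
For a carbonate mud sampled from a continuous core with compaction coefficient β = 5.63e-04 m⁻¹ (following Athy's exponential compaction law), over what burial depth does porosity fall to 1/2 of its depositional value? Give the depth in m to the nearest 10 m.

1230 m

Working in km (1 km = 1000 m; β in km⁻¹ = β in m⁻¹ × 1000):
φ/φ₀ = 1/2 ⇒ exp(−β·z) = 1/2 ⇒ z = ln(2) / β
z = 0.6931 / 0.563 = 1.231 km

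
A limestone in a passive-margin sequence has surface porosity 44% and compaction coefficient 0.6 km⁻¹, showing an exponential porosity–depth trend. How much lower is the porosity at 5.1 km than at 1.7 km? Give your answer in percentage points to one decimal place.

13.8 percentage points

n(1.7) = 0.44·e^(−0.6×1.7) = 0.1587
n(5.1) = 0.44·e^(−0.6×5.1) = 0.0206
Δn = 0.1587 − 0.0206 = 0.1380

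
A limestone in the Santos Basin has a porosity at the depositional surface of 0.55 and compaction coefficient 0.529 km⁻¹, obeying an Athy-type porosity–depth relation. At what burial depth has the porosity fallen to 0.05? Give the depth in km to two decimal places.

4.53 km

Invert Athy's law: Z = ln(n₀/n) / c
Z = ln(0.55/0.05) / 0.529 = ln(11) / 0.529 = 2.3979 / 0.529 = 4.533 km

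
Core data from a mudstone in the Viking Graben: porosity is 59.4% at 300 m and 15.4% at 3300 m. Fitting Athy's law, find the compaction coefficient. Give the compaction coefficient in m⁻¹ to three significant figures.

Working in km (1 km = 1000 m; c in km⁻¹ = c in m⁻¹ × 1000):
Athy: φ(Z) = φ₀ e^(−cZ) ⇒ φ₁/φ₂ = e^{c(Z₂−Z₁)} ⇒ c = ln(φ₁/φ₂)/(Z₂−Z₁)
c = ln(0.594/0.154) / (3.3 − 0.3) = ln(3.857) / 3 = 1.3499 / 3 = 0.45 km⁻¹

0.000450 m⁻¹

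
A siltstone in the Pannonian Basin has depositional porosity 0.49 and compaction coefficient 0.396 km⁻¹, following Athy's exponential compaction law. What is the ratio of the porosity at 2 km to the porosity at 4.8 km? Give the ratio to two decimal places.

3.03

φ(d₁)/φ(d₂) = e^(−c·d₁)/e^(−c·d₂) = e^{c(d₂−d₁)}
= exp(0.396 × 2.8) = exp(1.109) = 3.0307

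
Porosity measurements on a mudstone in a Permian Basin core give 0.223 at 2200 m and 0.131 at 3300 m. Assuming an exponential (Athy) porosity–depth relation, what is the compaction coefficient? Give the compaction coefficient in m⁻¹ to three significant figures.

0.000484 m⁻¹

Working in km (1 km = 1000 m; k in km⁻¹ = k in m⁻¹ × 1000):
Athy: phi(Z) = phi₀ e^(−kZ) ⇒ phi₁/phi₂ = e^{k(Z₂−Z₁)} ⇒ k = ln(phi₁/phi₂)/(Z₂−Z₁)
k = ln(0.223/0.131) / (3.3 − 2.2) = ln(1.702) / 1.1 = 0.5320 / 1.1 = 0.4836 km⁻¹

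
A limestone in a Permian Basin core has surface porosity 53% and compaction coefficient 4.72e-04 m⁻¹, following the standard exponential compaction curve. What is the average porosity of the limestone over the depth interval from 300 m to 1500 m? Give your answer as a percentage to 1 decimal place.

35.1%

Working in km (1 km = 1000 m; c in km⁻¹ = c in m⁻¹ × 1000):
⟨n⟩ = (1/(z₂−z₁)) ∫ n₀ e^(−cz) dz = n₀·(e^(−c·z₁) − e^(−c·z₂)) / (c·(z₂−z₁))
e^(−0.472×0.3) = 0.8680; e^(−0.472×1.5) = 0.4926
⟨n⟩ = 0.53 × (0.8680 − 0.4926) / (0.472 × 1.2) = 0.53 × 0.6627 = 0.3512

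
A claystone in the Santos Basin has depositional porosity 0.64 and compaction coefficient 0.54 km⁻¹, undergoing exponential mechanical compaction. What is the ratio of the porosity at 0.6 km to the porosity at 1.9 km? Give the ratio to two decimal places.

2.02

phi(Z₁)/phi(Z₂) = e^(−c·Z₁)/e^(−c·Z₂) = e^{c(Z₂−Z₁)}
= exp(0.54 × 1.3) = exp(0.702) = 2.0178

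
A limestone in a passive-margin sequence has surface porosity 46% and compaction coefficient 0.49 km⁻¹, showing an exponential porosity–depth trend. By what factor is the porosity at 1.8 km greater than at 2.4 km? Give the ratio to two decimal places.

1.34

n(z₁)/n(z₂) = e^(−β·z₁)/e^(−β·z₂) = e^{β(z₂−z₁)}
= exp(0.49 × 0.6) = exp(0.294) = 1.3418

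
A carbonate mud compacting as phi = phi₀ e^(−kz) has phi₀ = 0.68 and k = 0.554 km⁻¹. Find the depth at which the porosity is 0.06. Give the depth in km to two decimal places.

Invert Athy's law: z = ln(phi₀/phi) / k
z = ln(0.68/0.06) / 0.554 = ln(11.33) / 0.554 = 2.4277 / 0.554 = 4.382 km

4.38 km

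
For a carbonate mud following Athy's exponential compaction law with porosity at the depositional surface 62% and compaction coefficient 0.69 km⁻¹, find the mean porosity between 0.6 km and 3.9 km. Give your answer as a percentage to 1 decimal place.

16.2%

⟨n⟩ = (1/(Z₂−Z₁)) ∫ n₀ e^(−kZ) dZ = n₀·(e^(−k·Z₁) − e^(−k·Z₂)) / (k·(Z₂−Z₁))
e^(−0.69×0.6) = 0.6610; e^(−0.69×3.9) = 0.0678
⟨n⟩ = 0.62 × (0.6610 − 0.0678) / (0.69 × 3.3) = 0.62 × 0.2605 = 0.1615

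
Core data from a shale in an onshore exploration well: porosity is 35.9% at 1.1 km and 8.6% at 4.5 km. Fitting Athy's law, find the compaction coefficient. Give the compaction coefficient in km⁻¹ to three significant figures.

0.420 km⁻¹

Athy: n(Z) = n₀ e^(−βZ) ⇒ n₁/n₂ = e^{β(Z₂−Z₁)} ⇒ β = ln(n₁/n₂)/(Z₂−Z₁)
β = ln(0.359/0.086) / (4.5 − 1.1) = ln(4.174) / 3.4 = 1.4290 / 3.4 = 0.4203 km⁻¹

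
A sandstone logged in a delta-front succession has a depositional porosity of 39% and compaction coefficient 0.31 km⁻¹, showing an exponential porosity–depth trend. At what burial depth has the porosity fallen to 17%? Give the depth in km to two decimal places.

2.68 km

Invert Athy's law: z = ln(φ₀/φ) / β
z = ln(0.39/0.17) / 0.31 = ln(2.294) / 0.31 = 0.8303 / 0.31 = 2.679 km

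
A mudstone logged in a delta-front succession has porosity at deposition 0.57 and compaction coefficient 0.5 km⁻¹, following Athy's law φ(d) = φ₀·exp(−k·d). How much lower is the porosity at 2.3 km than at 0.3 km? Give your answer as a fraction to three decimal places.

φ(0.3) = 0.57·e^(−0.5×0.3) = 0.4906
φ(2.3) = 0.57·e^(−0.5×2.3) = 0.1805
Δφ = 0.4906 − 0.1805 = 0.3101

0.310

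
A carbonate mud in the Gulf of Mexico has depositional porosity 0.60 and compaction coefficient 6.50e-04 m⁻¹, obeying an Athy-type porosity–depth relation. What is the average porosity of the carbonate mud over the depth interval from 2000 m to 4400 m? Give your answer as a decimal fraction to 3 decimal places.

0.083

Working in km (1 km = 1000 m; c in km⁻¹ = c in m⁻¹ × 1000):
⟨phi⟩ = (1/(Z₂−Z₁)) ∫ phi₀ e^(−cZ) dZ = phi₀·(e^(−c·Z₁) − e^(−c·Z₂)) / (c·(Z₂−Z₁))
e^(−0.65×2) = 0.2725; e^(−0.65×4.4) = 0.0573
⟨phi⟩ = 0.6 × (0.2725 − 0.0573) / (0.65 × 2.4) = 0.6 × 0.1380 = 0.0828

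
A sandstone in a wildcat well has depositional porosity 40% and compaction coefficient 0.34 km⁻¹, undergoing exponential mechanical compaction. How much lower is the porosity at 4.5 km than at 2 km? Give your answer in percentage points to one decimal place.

11.6 percentage points

n(2) = 0.4·e^(−0.34×2) = 0.2026
n(4.5) = 0.4·e^(−0.34×4.5) = 0.0866
Δn = 0.2026 − 0.0866 = 0.1160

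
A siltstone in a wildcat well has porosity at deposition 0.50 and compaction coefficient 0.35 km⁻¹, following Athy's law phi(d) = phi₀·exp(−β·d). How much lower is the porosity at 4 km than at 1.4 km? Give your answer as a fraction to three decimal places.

phi(1.4) = 0.5·e^(−0.35×1.4) = 0.3063
phi(4) = 0.5·e^(−0.35×4) = 0.1233
Δphi = 0.3063 − 0.1233 = 0.1830

0.183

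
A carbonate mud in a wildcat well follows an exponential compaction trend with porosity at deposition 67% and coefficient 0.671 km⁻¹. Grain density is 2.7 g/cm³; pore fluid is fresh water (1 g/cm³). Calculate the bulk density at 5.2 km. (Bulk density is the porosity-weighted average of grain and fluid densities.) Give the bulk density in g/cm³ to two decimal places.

Porosity at depth: phi = 0.67·exp(−0.671×5.2) = 0.67×0.0305 = 0.0205
Bulk density: ρ_b = (1−phi)ρ_g + phi·ρ_f = 0.9795×2.7 + 0.0205×1
       = 2.645 + 0.020 = 2.665 g/cm³

2.67 g/cm³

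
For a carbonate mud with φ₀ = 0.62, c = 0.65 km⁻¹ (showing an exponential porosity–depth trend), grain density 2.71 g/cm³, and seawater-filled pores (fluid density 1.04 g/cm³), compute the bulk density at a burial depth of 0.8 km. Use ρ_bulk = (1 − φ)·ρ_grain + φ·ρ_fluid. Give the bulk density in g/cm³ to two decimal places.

2.09 g/cm³

Porosity at depth: φ = 0.62·exp(−0.65×0.8) = 0.62×0.5945 = 0.3686
Bulk density: ρ_b = (1−φ)ρ_g + φ·ρ_f = 0.6314×2.71 + 0.3686×1.04
       = 1.711 + 0.383 = 2.094 g/cm³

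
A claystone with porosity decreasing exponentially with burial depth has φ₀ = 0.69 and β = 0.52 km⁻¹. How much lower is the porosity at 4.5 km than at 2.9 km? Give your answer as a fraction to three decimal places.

φ(2.9) = 0.69·e^(−0.52×2.9) = 0.1527
φ(4.5) = 0.69·e^(−0.52×4.5) = 0.0665
Δφ = 0.1527 − 0.0665 = 0.0863

0.086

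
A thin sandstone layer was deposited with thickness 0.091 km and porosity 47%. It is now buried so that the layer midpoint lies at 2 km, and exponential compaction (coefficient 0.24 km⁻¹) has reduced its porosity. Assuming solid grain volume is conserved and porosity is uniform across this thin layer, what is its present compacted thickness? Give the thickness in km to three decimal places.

Porosity at 2 km: phi = 0.47·exp(−0.24×2) = 0.2908
Solid-volume conservation: h(1−phi) = h₀(1−phi₀) ⇒ h = h₀·(1−phi₀)/(1−phi)
h = 0.091 × (1 − 0.47)/(1 − 0.2908) = 0.091 × 0.7474 = 0.0680 km

0.068 km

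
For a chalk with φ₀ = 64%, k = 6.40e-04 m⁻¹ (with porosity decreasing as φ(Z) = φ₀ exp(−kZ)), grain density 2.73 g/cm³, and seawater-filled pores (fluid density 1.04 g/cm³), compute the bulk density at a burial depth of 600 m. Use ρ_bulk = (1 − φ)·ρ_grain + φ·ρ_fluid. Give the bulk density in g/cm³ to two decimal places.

1.99 g/cm³

Working in km (1 km = 1000 m; k in km⁻¹ = k in m⁻¹ × 1000):
Porosity at depth: φ = 0.64·exp(−0.64×0.6) = 0.64×0.6811 = 0.4359
Bulk density: ρ_b = (1−φ)ρ_g + φ·ρ_f = 0.5641×2.73 + 0.4359×1.04
       = 1.540 + 0.453 = 1.993 g/cm³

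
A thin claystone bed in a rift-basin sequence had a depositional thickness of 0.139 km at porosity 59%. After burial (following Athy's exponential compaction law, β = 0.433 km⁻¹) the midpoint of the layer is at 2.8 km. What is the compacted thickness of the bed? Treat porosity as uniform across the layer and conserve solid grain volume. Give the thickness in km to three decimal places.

0.069 km

Porosity at 2.8 km: phi = 0.59·exp(−0.433×2.8) = 0.1755
Solid-volume conservation: h(1−phi) = h₀(1−phi₀) ⇒ h = h₀·(1−phi₀)/(1−phi)
h = 0.139 × (1 − 0.59)/(1 − 0.1755) = 0.139 × 0.4973 = 0.0691 km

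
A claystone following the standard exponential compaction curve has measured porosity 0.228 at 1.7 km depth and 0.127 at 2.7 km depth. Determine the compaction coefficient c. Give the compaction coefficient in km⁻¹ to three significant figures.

Athy: φ(Z) = φ₀ e^(−cZ) ⇒ φ₁/φ₂ = e^{c(Z₂−Z₁)} ⇒ c = ln(φ₁/φ₂)/(Z₂−Z₁)
c = ln(0.228/0.127) / (2.7 − 1.7) = ln(1.795) / 1 = 0.5852 / 1 = 0.5852 km⁻¹

0.585 km⁻¹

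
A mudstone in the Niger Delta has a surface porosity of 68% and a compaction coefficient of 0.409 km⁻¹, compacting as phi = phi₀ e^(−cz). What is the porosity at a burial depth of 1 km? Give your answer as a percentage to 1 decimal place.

phi = phi₀·exp(−c·z) = 0.68 × exp(−0.409 × 1) = 0.68 × exp(−0.409)
  = 0.68 × 0.6643 = 0.4517

45.2%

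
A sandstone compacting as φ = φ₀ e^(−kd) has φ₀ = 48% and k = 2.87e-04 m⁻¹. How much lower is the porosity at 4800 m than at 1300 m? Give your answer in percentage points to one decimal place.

20.9 percentage points

Working in km (1 km = 1000 m; k in km⁻¹ = k in m⁻¹ × 1000):
φ(1.3) = 0.48·e^(−0.287×1.3) = 0.3305
φ(4.8) = 0.48·e^(−0.287×4.8) = 0.1210
Δφ = 0.3305 − 0.1210 = 0.2095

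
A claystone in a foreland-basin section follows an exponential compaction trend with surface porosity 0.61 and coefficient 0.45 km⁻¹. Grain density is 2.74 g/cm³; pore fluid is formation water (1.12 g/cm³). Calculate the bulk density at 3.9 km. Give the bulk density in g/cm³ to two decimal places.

Porosity at depth: n = 0.61·exp(−0.45×3.9) = 0.61×0.1729 = 0.1055
Bulk density: ρ_b = (1−n)ρ_g + n·ρ_f = 0.8945×2.74 + 0.1055×1.12
       = 2.451 + 0.118 = 2.569 g/cm³

2.57 g/cm³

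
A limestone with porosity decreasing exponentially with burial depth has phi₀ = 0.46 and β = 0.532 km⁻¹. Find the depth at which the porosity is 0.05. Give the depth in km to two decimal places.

Invert Athy's law: z = ln(phi₀/phi) / β
z = ln(0.46/0.05) / 0.532 = ln(9.2) / 0.532 = 2.2192 / 0.532 = 4.171 km

4.17 km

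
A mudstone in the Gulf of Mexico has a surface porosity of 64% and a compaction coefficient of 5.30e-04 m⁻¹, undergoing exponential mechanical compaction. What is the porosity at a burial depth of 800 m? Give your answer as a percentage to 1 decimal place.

Working in km (1 km = 1000 m; k in km⁻¹ = k in m⁻¹ × 1000):
phi = phi₀·exp(−k·Z) = 0.64 × exp(−0.53 × 0.8) = 0.64 × exp(−0.424)
  = 0.64 × 0.6544 = 0.4188

41.9%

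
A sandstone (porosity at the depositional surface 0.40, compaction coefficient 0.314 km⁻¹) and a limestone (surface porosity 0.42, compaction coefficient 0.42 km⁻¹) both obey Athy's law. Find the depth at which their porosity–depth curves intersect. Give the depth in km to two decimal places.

Set n₀ₐ e^(−kₐd) = n₀ᵦ e^(−kᵦd) ⇒ ln(n₀ₐ/n₀ᵦ) = (kₐ − kᵦ)·d
d = ln(0.4/0.42) / (0.314 − 0.42) = -0.0488 / -0.106 = 0.460 km

0.46 km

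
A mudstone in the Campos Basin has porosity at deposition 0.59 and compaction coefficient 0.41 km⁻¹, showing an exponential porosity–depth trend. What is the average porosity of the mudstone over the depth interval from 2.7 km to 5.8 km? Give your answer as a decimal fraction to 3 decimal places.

0.110

⟨φ⟩ = (1/(d₂−d₁)) ∫ φ₀ e^(−kd) dd = φ₀·(e^(−k·d₁) − e^(−k·d₂)) / (k·(d₂−d₁))
e^(−0.41×2.7) = 0.3305; e^(−0.41×5.8) = 0.0927
⟨φ⟩ = 0.59 × (0.3305 − 0.0927) / (0.41 × 3.1) = 0.59 × 0.1871 = 0.1104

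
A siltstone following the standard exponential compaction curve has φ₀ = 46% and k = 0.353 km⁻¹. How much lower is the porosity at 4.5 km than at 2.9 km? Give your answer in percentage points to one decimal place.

7.1 percentage points

φ(2.9) = 0.46·e^(−0.353×2.9) = 0.1653
φ(4.5) = 0.46·e^(−0.353×4.5) = 0.0939
Δφ = 0.1653 − 0.0939 = 0.0713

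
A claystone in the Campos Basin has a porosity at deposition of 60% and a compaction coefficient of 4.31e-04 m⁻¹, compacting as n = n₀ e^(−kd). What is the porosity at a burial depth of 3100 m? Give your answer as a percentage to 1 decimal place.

15.8%

Working in km (1 km = 1000 m; k in km⁻¹ = k in m⁻¹ × 1000):
n = n₀·exp(−k·d) = 0.6 × exp(−0.431 × 3.1) = 0.6 × exp(−1.336)
  = 0.6 × 0.2629 = 0.1577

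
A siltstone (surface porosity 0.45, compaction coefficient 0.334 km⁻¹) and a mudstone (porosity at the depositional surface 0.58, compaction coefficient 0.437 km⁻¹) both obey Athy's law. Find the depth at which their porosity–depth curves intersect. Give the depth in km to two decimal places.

2.46 km

Set n₀ₐ e^(−βₐZ) = n₀ᵦ e^(−βᵦZ) ⇒ ln(n₀ₐ/n₀ᵦ) = (βₐ − βᵦ)·Z
Z = ln(0.45/0.58) / (0.334 − 0.437) = -0.2538 / -0.103 = 2.464 km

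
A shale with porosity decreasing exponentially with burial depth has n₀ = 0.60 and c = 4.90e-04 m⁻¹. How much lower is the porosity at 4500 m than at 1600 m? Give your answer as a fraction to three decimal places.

Working in km (1 km = 1000 m; c in km⁻¹ = c in m⁻¹ × 1000):
n(1.6) = 0.6·e^(−0.49×1.6) = 0.2739
n(4.5) = 0.6·e^(−0.49×4.5) = 0.0662
Δn = 0.2739 − 0.0662 = 0.2078

0.208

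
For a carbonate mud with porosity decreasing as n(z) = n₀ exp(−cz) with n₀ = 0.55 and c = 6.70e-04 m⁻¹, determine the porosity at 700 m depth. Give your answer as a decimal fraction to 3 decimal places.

0.344

Working in km (1 km = 1000 m; c in km⁻¹ = c in m⁻¹ × 1000):
n = n₀·exp(−c·z) = 0.55 × exp(−0.67 × 0.7) = 0.55 × exp(−0.469)
  = 0.55 × 0.6256 = 0.3441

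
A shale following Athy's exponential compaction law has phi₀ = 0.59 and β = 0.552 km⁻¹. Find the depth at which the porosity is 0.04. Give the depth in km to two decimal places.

Invert Athy's law: Z = ln(phi₀/phi) / β
Z = ln(0.59/0.04) / 0.552 = ln(14.75) / 0.552 = 2.6912 / 0.552 = 4.875 km

4.88 km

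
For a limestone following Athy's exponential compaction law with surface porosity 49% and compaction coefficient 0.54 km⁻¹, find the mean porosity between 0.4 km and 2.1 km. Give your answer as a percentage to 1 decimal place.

25.8%

⟨phi⟩ = (1/(d₂−d₁)) ∫ phi₀ e^(−cd) dd = phi₀·(e^(−c·d₁) − e^(−c·d₂)) / (c·(d₂−d₁))
e^(−0.54×0.4) = 0.8057; e^(−0.54×2.1) = 0.3217
⟨phi⟩ = 0.49 × (0.8057 − 0.3217) / (0.54 × 1.7) = 0.49 × 0.5272 = 0.2583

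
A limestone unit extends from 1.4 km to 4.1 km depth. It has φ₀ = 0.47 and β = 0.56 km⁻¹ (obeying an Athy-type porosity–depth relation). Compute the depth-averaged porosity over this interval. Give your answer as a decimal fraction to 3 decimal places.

0.111

⟨φ⟩ = (1/(Z₂−Z₁)) ∫ φ₀ e^(−βZ) dZ = φ₀·(e^(−β·Z₁) − e^(−β·Z₂)) / (β·(Z₂−Z₁))
e^(−0.56×1.4) = 0.4566; e^(−0.56×4.1) = 0.1007
⟨φ⟩ = 0.47 × (0.4566 − 0.1007) / (0.56 × 2.7) = 0.47 × 0.2354 = 0.1106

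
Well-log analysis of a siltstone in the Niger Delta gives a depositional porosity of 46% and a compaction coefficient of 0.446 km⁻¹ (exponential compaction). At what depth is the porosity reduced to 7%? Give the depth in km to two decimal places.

Invert Athy's law: Z = ln(n₀/n) / k
Z = ln(0.46/0.07) / 0.446 = ln(6.571) / 0.446 = 1.8827 / 0.446 = 4.221 km

4.22 km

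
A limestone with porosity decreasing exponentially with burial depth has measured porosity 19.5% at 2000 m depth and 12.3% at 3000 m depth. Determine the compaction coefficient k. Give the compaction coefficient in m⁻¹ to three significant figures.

Working in km (1 km = 1000 m; k in km⁻¹ = k in m⁻¹ × 1000):
Athy: n(z) = n₀ e^(−kz) ⇒ n₁/n₂ = e^{k(z₂−z₁)} ⇒ k = ln(n₁/n₂)/(z₂−z₁)
k = ln(0.195/0.123) / (3 − 2) = ln(1.585) / 1 = 0.4608 / 1 = 0.4608 km⁻¹

0.000461 m⁻¹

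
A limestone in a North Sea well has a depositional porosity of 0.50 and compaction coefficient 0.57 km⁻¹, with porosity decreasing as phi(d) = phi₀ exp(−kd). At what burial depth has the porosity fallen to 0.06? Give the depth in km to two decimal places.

Invert Athy's law: d = ln(phi₀/phi) / k
d = ln(0.5/0.06) / 0.57 = ln(8.333) / 0.57 = 2.1203 / 0.57 = 3.720 km

3.72 km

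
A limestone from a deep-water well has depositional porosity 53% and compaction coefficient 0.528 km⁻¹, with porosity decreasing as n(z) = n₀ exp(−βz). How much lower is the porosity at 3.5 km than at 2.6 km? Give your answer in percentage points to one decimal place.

5.1 percentage points

n(2.6) = 0.53·e^(−0.528×2.6) = 0.1343
n(3.5) = 0.53·e^(−0.528×3.5) = 0.0835
Δn = 0.1343 − 0.0835 = 0.0508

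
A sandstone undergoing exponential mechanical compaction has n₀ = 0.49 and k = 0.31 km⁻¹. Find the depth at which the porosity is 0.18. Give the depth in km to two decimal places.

Invert Athy's law: Z = ln(n₀/n) / k
Z = ln(0.49/0.18) / 0.31 = ln(2.722) / 0.31 = 1.0014 / 0.31 = 3.230 km

3.23 km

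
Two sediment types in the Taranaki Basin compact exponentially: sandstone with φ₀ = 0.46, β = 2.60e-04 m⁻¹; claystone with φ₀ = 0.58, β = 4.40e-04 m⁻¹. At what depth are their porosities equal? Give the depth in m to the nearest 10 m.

Working in km (1 km = 1000 m; β in km⁻¹ = β in m⁻¹ × 1000):
Set φ₀ₐ e^(−βₐZ) = φ₀ᵦ e^(−βᵦZ) ⇒ ln(φ₀ₐ/φ₀ᵦ) = (βₐ − βᵦ)·Z
Z = ln(0.46/0.58) / (0.26 − 0.44) = -0.2318 / -0.18 = 1.288 km

1290 m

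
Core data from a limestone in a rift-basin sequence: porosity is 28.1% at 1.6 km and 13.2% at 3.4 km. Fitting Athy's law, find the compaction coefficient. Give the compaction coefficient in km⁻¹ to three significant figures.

0.420 km⁻¹

Athy: φ(d) = φ₀ e^(−βd) ⇒ φ₁/φ₂ = e^{β(d₂−d₁)} ⇒ β = ln(φ₁/φ₂)/(d₂−d₁)
β = ln(0.281/0.132) / (3.4 − 1.6) = ln(2.129) / 1.8 = 0.7556 / 1.8 = 0.4198 km⁻¹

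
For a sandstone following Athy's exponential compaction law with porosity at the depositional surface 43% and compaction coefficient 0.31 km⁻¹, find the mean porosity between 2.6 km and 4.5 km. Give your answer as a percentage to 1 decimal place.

⟨φ⟩ = (1/(Z₂−Z₁)) ∫ φ₀ e^(−cZ) dZ = φ₀·(e^(−c·Z₁) − e^(−c·Z₂)) / (c·(Z₂−Z₁))
e^(−0.31×2.6) = 0.4466; e^(−0.31×4.5) = 0.2478
⟨φ⟩ = 0.43 × (0.4466 − 0.2478) / (0.31 × 1.9) = 0.43 × 0.3375 = 0.1451

14.5%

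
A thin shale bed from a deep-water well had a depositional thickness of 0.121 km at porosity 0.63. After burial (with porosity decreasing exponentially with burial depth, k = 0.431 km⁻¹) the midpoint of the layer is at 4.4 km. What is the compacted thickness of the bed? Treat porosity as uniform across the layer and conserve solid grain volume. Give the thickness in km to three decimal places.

Porosity at 4.4 km: n = 0.63·exp(−0.431×4.4) = 0.0946
Solid-volume conservation: h(1−n) = h₀(1−n₀) ⇒ h = h₀·(1−n₀)/(1−n)
h = 0.121 × (1 − 0.63)/(1 − 0.0946) = 0.121 × 0.4086 = 0.0494 km

0.049 km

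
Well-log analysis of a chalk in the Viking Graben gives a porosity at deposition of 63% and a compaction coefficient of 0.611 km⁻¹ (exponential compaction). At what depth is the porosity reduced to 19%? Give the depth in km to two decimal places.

1.96 km

Invert Athy's law: Z = ln(φ₀/φ) / c
Z = ln(0.63/0.19) / 0.611 = ln(3.316) / 0.611 = 1.1987 / 0.611 = 1.962 km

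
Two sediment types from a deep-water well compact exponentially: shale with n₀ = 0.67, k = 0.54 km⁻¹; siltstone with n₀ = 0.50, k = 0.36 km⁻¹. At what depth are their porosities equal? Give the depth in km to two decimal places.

Set n₀ₐ e^(−kₐZ) = n₀ᵦ e^(−kᵦZ) ⇒ ln(n₀ₐ/n₀ᵦ) = (kₐ − kᵦ)·Z
Z = ln(0.67/0.5) / (0.54 − 0.36) = 0.2927 / 0.18 = 1.626 km

1.63 km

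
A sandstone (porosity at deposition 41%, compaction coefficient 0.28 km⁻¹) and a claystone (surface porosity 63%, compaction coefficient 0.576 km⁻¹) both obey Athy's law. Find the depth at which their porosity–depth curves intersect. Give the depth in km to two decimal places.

1.45 km

Set φ₀ₐ e^(−cₐZ) = φ₀ᵦ e^(−cᵦZ) ⇒ ln(φ₀ₐ/φ₀ᵦ) = (cₐ − cᵦ)·Z
Z = ln(0.41/0.63) / (0.28 − 0.576) = -0.4296 / -0.296 = 1.451 km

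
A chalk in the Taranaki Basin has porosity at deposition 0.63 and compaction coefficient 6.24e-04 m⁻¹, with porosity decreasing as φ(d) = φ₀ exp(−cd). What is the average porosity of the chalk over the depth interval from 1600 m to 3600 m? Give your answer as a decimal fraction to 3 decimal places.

Working in km (1 km = 1000 m; c in km⁻¹ = c in m⁻¹ × 1000):
⟨φ⟩ = (1/(d₂−d₁)) ∫ φ₀ e^(−cd) dd = φ₀·(e^(−c·d₁) − e^(−c·d₂)) / (c·(d₂−d₁))
e^(−0.624×1.6) = 0.3685; e^(−0.624×3.6) = 0.1058
⟨φ⟩ = 0.63 × (0.3685 − 0.1058) / (0.624 × 2) = 0.63 × 0.2105 = 0.1326

0.133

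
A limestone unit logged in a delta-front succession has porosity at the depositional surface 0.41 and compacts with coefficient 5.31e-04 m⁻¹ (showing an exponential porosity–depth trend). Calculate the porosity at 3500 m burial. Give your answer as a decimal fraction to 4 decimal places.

0.0639

Working in km (1 km = 1000 m; β in km⁻¹ = β in m⁻¹ × 1000):
n = n₀·exp(−β·d) = 0.41 × exp(−0.531 × 3.5) = 0.41 × exp(−1.859)
  = 0.41 × 0.1559 = 0.0639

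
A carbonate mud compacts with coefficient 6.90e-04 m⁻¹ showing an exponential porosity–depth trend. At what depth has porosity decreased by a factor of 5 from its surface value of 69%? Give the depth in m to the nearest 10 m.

2330 m

Working in km (1 km = 1000 m; β in km⁻¹ = β in m⁻¹ × 1000):
n/n₀ = 1/5 ⇒ exp(−β·z) = 1/5 ⇒ z = ln(5) / β
z = 1.6094 / 0.69 = 2.333 km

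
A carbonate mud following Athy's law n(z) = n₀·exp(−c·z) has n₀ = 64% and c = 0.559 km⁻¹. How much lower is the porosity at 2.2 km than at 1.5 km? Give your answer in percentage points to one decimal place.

9.0 percentage points

n(1.5) = 0.64·e^(−0.559×1.5) = 0.2767
n(2.2) = 0.64·e^(−0.559×2.2) = 0.1871
Δn = 0.2767 − 0.1871 = 0.0896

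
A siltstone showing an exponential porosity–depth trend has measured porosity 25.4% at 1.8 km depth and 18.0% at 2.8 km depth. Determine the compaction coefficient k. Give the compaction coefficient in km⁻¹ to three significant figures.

Athy: phi(z) = phi₀ e^(−kz) ⇒ phi₁/phi₂ = e^{k(z₂−z₁)} ⇒ k = ln(phi₁/phi₂)/(z₂−z₁)
k = ln(0.254/0.18) / (2.8 − 1.8) = ln(1.411) / 1 = 0.3444 / 1 = 0.3444 km⁻¹

0.344 km⁻¹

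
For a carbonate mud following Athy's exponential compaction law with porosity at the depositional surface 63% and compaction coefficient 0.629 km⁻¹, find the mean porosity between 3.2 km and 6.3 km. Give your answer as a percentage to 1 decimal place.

⟨phi⟩ = (1/(z₂−z₁)) ∫ phi₀ e^(−βz) dz = phi₀·(e^(−β·z₁) − e^(−β·z₂)) / (β·(z₂−z₁))
e^(−0.629×3.2) = 0.1336; e^(−0.629×6.3) = 0.0190
⟨phi⟩ = 0.63 × (0.1336 − 0.0190) / (0.629 × 3.1) = 0.63 × 0.0588 = 0.0370

3.7%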